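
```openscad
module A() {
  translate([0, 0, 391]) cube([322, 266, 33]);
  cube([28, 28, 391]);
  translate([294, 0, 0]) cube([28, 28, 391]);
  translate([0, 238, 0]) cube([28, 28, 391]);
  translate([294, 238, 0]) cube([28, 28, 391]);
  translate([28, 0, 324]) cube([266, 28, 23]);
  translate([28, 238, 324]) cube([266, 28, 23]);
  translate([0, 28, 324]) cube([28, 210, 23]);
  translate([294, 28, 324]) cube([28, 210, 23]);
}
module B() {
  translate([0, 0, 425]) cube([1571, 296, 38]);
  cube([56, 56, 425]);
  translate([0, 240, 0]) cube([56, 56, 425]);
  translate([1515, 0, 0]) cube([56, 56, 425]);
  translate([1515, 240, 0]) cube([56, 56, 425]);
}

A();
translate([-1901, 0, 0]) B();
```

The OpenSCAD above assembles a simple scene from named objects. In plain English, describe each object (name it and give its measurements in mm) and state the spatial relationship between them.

A is a four-legged stool. The seat is 322×266 mm, 33 mm thick, top at z = 424 mm. It stands on four square legs, each 28×28 mm in cross-section, from z = 0 to the seat underside, each flush with a corner of the seat. Four stretchers, 28 mm wide and 23 mm tall, connect adjacent legs with their undersides at z = 324 mm, each running between the inner faces of the legs it joins and aligned with the legs' outer faces on the other axis.

B is a long wooden bench with a 1571 mm (x) × 296 mm (y) seat, 38 mm thick, its top surface 463 mm above the floor. Four 56 mm square legs at the seat corners, flush with the edges, run from z = 0 to the seat underside.

The bench is on the floor beside the stool on its −x side.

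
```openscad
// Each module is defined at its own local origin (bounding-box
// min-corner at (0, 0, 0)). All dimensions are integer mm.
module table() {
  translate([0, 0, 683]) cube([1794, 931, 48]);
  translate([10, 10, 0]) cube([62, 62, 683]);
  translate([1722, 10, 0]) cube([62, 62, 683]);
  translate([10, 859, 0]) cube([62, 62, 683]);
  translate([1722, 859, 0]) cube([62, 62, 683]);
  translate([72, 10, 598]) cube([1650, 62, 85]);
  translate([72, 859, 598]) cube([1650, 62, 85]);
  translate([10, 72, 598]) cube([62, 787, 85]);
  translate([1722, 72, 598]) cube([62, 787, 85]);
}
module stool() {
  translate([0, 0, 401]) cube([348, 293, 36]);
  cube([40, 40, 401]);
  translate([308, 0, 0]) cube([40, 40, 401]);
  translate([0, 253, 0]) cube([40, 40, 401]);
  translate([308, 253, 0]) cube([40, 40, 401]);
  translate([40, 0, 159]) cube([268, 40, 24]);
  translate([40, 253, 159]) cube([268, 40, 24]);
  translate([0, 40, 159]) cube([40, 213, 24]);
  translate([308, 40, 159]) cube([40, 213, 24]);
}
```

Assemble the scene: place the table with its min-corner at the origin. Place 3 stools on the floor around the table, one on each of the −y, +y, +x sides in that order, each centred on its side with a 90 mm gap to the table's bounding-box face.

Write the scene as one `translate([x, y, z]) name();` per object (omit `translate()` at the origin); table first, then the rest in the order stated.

table();
translate([723, -383, 0]) stool();
translate([723, 1021, 0]) stool();
translate([1884, 319, 0]) stool();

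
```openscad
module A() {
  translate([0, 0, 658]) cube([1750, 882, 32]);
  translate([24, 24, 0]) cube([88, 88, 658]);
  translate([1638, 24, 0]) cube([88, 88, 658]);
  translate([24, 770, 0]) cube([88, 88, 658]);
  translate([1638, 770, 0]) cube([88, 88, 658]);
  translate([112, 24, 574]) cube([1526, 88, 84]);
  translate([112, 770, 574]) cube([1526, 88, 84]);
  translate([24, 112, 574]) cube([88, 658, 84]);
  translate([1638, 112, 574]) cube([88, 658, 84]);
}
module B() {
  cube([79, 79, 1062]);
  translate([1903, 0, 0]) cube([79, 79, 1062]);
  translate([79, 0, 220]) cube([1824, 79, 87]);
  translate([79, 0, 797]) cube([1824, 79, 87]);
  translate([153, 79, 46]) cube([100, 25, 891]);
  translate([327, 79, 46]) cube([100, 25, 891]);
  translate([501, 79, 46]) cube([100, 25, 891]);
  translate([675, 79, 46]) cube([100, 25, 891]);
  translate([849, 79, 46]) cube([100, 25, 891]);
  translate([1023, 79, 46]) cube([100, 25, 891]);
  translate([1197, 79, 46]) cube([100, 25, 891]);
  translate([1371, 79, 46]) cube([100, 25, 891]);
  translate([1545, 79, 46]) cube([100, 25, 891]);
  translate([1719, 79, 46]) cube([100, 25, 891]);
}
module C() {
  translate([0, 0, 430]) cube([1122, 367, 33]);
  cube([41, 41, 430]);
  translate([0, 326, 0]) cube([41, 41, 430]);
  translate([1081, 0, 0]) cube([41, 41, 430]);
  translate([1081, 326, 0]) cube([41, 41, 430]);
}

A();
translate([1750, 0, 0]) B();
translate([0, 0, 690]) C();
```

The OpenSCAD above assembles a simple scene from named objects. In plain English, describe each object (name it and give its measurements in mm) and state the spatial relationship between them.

A is a table with a 1750×882 mm rectangular top, 32 mm thick, top surface at z = 690 mm, supported by four 88×88 mm square legs, each inset 24 mm from the nearest pair of top edges, running from the floor. Four apron rails, 88 mm thick and 84 mm tall, run between adjacent legs with their top edges flush with the underside of the top and their outer faces flush with the legs' outer faces.

B is a fence section. Two 79×79 mm posts, 1062 mm tall, stand on the floor with a clear span of 1824 mm between their inner faces. Two horizontal rails of 79×87 mm section span the gap between the posts with their undersides at z = 220 mm and z = 797 mm, flush with the posts' −y face. 10 pickets, each 100 mm wide, 25 mm thick and 891 mm tall, are fixed to the +y face of the rails with their bottoms at z = 46 mm, evenly spaced across the span with equal gaps (rounded down to the nearest mm) at the −x end and between each pair — any rounding remainder accumulates at the +x end.

C is a long wooden bench with a 1122 mm (x) × 367 mm (y) seat, 33 mm thick, its top surface 463 mm above the floor. Four 41 mm square legs at the seat corners, flush with the edges, run from z = 0 to the seat underside.

The fence section is against the table's +x side, with their −y faces flush. The bench is on top of the table.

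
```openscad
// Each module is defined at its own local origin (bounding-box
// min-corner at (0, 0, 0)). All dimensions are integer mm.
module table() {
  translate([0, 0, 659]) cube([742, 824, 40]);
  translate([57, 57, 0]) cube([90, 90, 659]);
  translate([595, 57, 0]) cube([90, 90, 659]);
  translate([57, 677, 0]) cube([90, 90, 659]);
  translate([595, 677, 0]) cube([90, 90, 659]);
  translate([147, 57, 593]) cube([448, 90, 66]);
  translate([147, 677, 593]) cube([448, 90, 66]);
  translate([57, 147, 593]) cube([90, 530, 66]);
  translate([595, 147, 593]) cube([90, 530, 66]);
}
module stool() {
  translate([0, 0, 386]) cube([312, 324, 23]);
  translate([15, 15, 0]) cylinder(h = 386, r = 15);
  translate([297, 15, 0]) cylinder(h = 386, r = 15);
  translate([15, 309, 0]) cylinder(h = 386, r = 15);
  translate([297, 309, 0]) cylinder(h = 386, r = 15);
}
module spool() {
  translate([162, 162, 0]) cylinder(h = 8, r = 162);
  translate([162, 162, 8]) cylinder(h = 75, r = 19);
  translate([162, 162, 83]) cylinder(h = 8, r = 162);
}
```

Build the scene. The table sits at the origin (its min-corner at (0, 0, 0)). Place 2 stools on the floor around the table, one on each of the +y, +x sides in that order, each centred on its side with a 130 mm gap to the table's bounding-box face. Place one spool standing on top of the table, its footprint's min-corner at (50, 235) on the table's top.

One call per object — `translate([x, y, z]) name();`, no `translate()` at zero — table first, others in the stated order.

table();
translate([215, 954, 0]) stool();
translate([872, 250, 0]) stool();
translate([50, 235, 699]) spool();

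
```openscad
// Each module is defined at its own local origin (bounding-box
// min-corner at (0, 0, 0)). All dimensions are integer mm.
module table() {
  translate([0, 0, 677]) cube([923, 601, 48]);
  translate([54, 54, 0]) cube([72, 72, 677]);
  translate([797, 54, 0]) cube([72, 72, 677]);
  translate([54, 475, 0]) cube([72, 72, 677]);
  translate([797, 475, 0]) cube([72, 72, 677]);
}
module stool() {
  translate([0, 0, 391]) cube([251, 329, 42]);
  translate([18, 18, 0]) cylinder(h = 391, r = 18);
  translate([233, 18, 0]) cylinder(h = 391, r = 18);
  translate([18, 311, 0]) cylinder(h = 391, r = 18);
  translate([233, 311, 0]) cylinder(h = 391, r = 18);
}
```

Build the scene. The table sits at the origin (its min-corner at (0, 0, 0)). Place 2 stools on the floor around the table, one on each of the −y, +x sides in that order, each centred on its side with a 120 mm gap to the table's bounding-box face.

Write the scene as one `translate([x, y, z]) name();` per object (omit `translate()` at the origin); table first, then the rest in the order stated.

table();
translate([336, -449, 0]) stool();
translate([1043, 136, 0]) stool();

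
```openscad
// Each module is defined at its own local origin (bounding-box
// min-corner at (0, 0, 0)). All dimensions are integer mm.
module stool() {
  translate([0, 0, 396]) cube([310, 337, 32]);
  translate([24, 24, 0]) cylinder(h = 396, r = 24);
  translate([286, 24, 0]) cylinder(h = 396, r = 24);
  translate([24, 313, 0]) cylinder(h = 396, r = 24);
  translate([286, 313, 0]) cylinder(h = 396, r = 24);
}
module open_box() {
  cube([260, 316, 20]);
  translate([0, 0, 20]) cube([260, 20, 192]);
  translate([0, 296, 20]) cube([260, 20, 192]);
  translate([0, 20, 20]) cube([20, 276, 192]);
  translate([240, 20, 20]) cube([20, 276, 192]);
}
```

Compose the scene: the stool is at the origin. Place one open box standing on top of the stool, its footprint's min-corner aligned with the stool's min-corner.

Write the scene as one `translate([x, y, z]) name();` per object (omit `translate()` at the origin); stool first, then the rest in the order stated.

stool();
translate([0, 0, 428]) open_box();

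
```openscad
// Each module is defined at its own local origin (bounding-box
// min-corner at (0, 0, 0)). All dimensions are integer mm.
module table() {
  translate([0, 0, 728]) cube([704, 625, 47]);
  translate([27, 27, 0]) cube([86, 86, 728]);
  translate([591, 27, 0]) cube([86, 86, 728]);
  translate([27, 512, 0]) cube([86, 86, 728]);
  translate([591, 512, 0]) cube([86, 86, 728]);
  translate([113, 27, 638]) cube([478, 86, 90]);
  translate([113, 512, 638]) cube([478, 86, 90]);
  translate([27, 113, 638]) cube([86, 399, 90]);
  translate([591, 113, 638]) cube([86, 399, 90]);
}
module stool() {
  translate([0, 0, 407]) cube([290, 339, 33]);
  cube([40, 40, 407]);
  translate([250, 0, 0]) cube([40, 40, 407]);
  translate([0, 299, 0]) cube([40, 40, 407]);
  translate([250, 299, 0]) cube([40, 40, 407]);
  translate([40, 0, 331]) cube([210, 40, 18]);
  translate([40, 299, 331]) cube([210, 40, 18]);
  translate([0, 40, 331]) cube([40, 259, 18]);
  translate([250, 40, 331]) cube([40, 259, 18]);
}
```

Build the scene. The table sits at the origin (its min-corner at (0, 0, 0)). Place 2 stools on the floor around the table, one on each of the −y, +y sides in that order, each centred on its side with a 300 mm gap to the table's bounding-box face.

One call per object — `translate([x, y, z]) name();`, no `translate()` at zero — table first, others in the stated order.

table();
translate([207, -639, 0]) stool();
translate([207, 925, 0]) stool();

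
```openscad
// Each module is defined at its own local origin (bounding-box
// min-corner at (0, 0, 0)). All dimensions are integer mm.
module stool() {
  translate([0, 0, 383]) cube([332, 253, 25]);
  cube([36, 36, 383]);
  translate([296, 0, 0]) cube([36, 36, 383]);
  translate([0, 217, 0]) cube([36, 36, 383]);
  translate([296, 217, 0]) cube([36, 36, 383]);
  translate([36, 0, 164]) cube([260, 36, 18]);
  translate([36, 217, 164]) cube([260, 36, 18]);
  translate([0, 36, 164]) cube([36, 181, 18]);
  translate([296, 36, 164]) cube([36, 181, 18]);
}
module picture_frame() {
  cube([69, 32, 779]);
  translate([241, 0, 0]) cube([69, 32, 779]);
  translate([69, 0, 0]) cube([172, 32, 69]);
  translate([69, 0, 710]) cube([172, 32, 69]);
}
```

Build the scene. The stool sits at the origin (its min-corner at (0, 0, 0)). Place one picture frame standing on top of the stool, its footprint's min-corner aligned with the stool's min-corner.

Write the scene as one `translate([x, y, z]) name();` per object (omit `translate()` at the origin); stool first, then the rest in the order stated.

stool();
translate([0, 0, 408]) picture_frame();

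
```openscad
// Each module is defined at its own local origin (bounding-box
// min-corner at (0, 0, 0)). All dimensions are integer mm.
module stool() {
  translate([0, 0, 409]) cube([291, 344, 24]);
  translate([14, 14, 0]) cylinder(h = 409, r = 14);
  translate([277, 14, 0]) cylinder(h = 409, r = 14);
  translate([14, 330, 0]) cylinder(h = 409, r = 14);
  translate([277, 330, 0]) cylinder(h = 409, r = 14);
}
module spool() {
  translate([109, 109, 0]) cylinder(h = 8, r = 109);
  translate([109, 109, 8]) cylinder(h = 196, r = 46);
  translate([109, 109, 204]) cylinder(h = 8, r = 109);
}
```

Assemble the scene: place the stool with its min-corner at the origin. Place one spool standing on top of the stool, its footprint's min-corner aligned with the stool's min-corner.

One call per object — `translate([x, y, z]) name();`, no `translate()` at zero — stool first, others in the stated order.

stool();
translate([0, 0, 433]) spool();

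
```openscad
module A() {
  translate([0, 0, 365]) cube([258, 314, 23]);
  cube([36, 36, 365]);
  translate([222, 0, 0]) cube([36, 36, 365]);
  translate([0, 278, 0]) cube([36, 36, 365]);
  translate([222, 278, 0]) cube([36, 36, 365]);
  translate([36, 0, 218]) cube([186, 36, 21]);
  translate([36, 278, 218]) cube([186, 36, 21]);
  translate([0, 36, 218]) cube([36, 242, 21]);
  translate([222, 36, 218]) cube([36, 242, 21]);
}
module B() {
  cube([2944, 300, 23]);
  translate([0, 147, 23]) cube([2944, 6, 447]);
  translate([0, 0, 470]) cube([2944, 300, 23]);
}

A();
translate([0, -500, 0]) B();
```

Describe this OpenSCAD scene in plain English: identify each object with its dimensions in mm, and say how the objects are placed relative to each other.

A is a simple wooden stool: a rectangular seat 258 mm (x) by 314 mm (y), 23 mm thick, top face at z = 388 mm, on four square legs, each 36×36 mm in cross-section. The legs rest on z = 0, each flush with a corner of the seat. Four stretchers, 36 mm wide and 21 mm tall, connect adjacent legs with their undersides at z = 218 mm, each running between the inner faces of the legs it joins and aligned with the legs' outer faces on the other axis.

B is an I-beam lying along x, 2944 mm long. Overall section height 493 mm. Two flanges 300 mm wide (y) and 23 mm thick, one on the floor and one at the top; a web 6 mm thick runs between them, centred on the flange width.

The I-beam is on the floor beside the stool on its −y side.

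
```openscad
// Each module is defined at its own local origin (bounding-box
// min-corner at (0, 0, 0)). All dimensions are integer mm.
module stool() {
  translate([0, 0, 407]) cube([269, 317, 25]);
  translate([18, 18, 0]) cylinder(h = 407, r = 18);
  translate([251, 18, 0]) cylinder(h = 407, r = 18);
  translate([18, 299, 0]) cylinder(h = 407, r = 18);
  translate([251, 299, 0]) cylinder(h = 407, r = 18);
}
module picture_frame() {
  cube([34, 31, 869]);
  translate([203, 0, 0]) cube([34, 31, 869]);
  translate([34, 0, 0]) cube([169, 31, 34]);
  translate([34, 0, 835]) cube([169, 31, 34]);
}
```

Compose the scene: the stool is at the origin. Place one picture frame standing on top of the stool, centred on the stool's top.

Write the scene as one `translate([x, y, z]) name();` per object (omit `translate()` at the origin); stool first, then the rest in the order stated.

stool();
translate([16, 143, 432]) picture_frame();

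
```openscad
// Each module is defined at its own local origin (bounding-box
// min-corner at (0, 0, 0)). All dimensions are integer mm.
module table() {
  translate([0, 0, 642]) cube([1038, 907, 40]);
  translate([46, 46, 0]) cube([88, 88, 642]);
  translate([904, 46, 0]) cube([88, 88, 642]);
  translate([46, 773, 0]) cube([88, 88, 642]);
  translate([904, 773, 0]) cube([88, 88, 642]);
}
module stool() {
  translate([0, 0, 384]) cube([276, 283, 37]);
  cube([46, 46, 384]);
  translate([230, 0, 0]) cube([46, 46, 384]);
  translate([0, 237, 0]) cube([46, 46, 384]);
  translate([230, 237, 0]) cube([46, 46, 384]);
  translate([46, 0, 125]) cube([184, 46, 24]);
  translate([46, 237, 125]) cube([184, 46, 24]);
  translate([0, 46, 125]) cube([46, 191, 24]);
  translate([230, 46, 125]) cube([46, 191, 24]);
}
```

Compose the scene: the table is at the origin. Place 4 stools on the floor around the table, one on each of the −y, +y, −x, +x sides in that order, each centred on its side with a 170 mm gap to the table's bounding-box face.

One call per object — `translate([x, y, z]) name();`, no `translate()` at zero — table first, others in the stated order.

table();
translate([381, -453, 0]) stool();
translate([381, 1077, 0]) stool();
translate([-446, 312, 0]) stool();
translate([1208, 312, 0]) stool();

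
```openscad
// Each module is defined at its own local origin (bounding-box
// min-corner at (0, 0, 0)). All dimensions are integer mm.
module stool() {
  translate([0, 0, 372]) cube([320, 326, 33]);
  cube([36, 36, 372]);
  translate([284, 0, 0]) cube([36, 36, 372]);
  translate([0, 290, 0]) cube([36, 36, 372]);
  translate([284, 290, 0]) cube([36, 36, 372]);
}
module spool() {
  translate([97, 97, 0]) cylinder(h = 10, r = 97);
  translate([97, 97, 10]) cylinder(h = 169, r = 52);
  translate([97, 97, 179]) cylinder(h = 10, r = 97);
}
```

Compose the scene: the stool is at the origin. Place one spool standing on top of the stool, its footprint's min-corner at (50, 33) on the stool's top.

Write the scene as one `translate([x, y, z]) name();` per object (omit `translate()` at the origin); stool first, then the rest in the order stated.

stool();
translate([50, 33, 405]) spool();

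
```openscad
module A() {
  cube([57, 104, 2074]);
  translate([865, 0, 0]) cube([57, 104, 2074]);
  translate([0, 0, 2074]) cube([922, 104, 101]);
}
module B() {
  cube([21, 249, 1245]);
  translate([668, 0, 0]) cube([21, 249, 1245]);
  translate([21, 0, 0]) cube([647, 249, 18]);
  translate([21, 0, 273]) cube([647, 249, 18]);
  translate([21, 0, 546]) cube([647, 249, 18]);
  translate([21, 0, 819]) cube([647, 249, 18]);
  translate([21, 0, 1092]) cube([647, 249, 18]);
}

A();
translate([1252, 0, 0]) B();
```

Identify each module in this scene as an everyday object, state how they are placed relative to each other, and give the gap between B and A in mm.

The bookshelf's nearest face is 330 mm from the door frame's +x face.

A is a door frame. B is a bookshelf. The bookshelf is on the floor beside the door frame on its +x side. The gap between the bookshelf and the door frame is 330 mm.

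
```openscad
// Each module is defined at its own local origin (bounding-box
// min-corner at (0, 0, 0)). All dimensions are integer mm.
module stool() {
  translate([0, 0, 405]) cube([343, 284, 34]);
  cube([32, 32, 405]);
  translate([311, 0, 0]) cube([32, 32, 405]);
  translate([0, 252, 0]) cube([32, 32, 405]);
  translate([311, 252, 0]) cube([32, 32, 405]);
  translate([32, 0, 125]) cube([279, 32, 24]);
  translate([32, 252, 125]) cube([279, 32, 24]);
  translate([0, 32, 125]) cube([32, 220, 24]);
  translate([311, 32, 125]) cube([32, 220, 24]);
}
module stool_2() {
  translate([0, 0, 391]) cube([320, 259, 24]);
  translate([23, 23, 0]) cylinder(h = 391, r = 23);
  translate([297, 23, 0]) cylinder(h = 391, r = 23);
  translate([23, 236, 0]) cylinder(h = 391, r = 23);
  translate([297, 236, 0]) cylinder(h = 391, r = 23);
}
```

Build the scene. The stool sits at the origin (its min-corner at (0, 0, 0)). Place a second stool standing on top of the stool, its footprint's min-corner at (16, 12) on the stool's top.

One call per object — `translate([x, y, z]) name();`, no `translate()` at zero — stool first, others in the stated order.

stool();
translate([16, 12, 439]) stool_2();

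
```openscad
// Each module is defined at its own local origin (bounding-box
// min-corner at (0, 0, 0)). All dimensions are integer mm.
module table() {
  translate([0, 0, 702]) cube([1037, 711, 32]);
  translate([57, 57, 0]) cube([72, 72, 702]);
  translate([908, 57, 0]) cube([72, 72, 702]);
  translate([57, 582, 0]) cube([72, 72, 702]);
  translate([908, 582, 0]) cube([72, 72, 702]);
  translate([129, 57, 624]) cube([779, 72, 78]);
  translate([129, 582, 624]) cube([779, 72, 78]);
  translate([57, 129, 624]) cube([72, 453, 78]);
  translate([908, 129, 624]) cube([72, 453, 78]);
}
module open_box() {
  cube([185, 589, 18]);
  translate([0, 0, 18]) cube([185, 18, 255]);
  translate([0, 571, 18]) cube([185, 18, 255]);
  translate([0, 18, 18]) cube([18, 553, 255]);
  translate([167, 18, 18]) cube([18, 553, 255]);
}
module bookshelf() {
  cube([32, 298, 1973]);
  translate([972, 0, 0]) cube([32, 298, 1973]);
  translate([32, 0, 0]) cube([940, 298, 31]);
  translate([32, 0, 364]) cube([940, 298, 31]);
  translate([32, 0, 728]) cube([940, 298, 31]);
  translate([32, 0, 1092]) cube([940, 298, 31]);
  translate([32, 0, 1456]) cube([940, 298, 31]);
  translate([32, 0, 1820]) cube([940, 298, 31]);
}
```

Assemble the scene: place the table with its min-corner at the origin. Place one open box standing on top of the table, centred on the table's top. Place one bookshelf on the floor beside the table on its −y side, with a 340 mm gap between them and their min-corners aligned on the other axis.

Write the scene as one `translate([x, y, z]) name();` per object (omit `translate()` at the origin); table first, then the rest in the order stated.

table();
translate([426, 61, 734]) open_box();
translate([0, -638, 0]) bookshelf();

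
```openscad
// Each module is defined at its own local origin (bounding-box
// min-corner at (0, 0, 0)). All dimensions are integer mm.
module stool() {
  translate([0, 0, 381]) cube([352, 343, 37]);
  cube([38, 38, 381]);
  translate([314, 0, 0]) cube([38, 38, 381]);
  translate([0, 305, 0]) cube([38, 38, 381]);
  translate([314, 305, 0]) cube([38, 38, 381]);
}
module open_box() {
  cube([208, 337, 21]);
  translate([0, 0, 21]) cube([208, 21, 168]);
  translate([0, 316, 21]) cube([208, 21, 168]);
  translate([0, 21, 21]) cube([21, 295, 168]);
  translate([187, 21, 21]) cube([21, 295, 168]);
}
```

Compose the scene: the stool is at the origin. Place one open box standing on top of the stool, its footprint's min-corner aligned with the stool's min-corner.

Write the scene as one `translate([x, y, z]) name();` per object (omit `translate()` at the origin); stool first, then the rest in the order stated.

stool();
translate([0, 0, 418]) open_box();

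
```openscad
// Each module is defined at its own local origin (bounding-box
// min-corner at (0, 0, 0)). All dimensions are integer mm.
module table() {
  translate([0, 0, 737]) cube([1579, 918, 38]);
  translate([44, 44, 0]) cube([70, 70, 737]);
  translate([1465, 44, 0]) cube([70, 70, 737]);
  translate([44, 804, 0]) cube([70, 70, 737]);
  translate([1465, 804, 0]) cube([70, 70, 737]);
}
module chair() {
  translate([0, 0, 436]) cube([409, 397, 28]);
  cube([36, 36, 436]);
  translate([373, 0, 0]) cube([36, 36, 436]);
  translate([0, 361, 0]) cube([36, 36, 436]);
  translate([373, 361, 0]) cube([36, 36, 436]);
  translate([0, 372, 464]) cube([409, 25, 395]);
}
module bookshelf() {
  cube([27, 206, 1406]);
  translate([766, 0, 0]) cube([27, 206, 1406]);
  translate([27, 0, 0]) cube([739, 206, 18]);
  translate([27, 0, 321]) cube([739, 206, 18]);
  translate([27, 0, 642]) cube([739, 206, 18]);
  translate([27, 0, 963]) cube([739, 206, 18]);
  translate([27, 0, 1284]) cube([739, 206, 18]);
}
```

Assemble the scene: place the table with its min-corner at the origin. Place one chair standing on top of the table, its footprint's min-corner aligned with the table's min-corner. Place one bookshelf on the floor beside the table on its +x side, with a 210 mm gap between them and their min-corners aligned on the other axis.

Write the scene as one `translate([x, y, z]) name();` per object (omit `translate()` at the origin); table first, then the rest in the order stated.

table();
translate([0, 0, 775]) chair();
translate([1789, 0, 0]) bookshelf();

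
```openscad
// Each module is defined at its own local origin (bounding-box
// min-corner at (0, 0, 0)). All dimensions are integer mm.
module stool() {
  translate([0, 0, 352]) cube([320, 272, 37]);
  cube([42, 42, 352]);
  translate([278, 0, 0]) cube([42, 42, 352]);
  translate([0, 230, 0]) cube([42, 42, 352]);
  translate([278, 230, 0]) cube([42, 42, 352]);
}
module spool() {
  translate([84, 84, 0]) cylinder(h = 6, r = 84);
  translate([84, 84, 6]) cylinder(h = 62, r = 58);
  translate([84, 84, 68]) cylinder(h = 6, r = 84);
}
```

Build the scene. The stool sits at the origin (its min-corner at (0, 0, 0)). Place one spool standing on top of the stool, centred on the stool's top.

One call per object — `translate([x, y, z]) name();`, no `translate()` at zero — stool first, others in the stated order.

stool();
translate([76, 52, 389]) spool();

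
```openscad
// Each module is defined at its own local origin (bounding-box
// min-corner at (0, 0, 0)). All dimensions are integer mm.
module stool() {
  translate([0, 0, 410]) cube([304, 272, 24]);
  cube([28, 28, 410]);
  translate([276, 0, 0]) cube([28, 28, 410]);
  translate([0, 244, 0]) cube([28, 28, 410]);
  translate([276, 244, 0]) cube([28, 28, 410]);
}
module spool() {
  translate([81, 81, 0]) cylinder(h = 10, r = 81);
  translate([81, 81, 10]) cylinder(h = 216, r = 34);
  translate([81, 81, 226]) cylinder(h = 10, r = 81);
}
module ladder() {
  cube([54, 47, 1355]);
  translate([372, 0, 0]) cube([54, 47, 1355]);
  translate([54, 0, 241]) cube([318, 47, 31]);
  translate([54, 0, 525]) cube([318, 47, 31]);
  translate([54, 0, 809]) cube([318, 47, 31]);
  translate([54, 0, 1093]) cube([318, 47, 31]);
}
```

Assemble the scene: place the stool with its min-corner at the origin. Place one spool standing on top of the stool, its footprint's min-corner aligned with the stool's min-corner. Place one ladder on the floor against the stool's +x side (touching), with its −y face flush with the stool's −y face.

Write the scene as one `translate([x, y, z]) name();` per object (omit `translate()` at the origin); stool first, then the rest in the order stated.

stool();
translate([0, 0, 434]) spool();
translate([304, 0, 0]) ladder();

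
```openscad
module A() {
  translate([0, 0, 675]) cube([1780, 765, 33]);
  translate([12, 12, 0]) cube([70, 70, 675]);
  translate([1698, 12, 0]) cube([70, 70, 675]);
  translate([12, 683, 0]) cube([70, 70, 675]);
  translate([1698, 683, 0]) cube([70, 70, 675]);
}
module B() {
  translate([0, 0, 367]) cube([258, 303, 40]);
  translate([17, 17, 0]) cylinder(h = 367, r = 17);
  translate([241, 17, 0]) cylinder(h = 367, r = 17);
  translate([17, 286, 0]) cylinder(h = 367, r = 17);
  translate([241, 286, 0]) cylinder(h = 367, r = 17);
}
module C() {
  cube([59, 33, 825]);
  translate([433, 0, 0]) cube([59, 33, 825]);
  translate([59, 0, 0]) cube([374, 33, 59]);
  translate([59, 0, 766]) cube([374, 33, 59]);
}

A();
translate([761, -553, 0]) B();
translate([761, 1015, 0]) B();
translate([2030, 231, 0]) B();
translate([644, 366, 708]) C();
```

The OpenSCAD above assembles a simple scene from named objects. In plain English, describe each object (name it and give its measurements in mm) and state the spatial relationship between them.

A is a table with a 1780×765 mm rectangular top, 33 mm thick, top surface at z = 708 mm, supported by four 70×70 mm square legs, each inset 12 mm from the nearest pair of top edges, running from the floor.

B is a four-legged stool. The seat is 258×303 mm, 40 mm thick, top at z = 407 mm. It stands on four round legs, each 34 mm in diameter, from z = 0 to the seat underside, each leg's axis is inset half a diameter from the nearest pair of seat edges (so the leg's bounding box is flush with the corner).

C is a picture frame with a 374×707 mm rectangular opening (x by z) and a uniform 59 mm border on every side. Frame depth is 33 mm along y. It is built from two vertical stiles running the full outside height and two horizontal rails spanning the gap between the stiles.

Three stools sit around the table at the −y, +y, +x sides. The picture frame is on top of the table, centred.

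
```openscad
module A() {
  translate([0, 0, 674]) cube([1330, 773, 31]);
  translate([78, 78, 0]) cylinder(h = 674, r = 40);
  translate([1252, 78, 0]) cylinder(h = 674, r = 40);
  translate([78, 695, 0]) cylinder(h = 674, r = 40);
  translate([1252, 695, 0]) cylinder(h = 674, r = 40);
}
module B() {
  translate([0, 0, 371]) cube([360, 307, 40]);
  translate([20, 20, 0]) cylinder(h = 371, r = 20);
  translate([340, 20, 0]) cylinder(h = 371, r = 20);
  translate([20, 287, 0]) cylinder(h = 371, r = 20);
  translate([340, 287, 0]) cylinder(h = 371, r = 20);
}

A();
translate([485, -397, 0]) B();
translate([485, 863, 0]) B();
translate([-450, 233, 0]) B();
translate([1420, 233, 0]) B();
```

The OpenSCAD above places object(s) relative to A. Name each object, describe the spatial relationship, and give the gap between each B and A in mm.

Each stool's nearest face is 90 mm from the table's bounding box.

A is a table. B is a stool. Four stools sit around the table at the −y, +y, −x, +x sides. The gap between each stool and the table is 90 mm.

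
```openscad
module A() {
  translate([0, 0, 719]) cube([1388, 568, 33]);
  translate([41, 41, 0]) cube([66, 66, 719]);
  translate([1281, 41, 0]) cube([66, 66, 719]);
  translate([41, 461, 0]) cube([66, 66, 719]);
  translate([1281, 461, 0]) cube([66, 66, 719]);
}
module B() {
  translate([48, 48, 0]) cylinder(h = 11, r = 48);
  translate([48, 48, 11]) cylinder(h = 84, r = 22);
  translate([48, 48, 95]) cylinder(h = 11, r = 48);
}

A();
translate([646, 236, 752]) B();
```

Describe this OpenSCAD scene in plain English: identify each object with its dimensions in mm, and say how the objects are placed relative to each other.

A is a table with a 1388×568 mm rectangular top, 33 mm thick, top surface at z = 752 mm, supported by four 66×66 mm square legs, each inset 41 mm from the nearest pair of top edges, running from the floor.

B is a spool: two coaxial disc flanges of radius 48 mm and thickness 11 mm, joined by a core cylinder of radius 22 mm and height 84 mm. The lower flange rests on z = 0 and the three cylinders share a vertical axis.

The spool is on top of the table, centred.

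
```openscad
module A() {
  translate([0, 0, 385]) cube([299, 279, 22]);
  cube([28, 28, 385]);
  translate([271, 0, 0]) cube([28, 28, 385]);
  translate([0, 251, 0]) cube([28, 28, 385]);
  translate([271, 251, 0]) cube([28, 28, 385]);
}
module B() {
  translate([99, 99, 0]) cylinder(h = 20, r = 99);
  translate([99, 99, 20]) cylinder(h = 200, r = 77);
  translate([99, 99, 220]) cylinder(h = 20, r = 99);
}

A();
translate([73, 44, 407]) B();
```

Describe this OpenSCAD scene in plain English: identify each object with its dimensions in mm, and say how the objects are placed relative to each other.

A is a four-legged stool. The seat is a 299×279×22 mm slab whose top surface is at z = 407 mm; four square legs, each 28×28 mm in cross-section, run from the floor (z = 0) to the underside of the seat, each flush with a corner of the seat.

B is a spool: two coaxial disc flanges of radius 99 mm and thickness 20 mm, joined by a core cylinder of radius 77 mm and height 200 mm. The lower flange rests on z = 0 and the three cylinders share a vertical axis.

The spool is on top of the stool.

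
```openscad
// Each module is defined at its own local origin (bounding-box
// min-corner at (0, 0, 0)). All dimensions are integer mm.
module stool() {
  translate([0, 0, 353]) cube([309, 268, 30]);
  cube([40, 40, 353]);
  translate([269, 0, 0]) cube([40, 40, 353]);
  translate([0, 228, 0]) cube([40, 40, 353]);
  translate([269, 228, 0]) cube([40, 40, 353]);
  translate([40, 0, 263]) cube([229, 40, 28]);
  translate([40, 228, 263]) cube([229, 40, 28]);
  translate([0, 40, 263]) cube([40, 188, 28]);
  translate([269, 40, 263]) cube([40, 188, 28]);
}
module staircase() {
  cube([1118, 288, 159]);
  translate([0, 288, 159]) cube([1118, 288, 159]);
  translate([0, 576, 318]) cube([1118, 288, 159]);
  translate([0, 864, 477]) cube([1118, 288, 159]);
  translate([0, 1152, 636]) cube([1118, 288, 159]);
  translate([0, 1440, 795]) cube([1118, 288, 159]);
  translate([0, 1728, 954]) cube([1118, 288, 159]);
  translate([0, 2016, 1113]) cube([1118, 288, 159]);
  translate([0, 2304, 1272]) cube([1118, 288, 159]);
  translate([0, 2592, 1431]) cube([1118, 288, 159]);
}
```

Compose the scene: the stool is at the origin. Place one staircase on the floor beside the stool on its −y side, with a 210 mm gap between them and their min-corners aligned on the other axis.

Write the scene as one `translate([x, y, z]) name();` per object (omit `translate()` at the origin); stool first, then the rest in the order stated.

stool();
translate([0, -3090, 0]) staircase();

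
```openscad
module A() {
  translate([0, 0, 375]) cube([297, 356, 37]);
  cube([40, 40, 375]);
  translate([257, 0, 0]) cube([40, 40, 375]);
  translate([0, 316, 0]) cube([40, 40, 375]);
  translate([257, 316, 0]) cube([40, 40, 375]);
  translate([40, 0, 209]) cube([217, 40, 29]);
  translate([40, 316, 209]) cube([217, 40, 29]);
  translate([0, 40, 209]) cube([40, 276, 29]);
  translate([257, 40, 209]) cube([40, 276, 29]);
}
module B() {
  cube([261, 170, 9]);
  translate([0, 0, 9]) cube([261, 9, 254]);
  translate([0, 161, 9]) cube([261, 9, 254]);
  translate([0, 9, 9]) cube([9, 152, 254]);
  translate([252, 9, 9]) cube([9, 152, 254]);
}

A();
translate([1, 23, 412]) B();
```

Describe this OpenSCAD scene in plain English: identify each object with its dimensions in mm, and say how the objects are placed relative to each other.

A is a four-legged stool. The seat is 297×356 mm, 37 mm thick, top at z = 412 mm. It stands on four square legs, each 40×40 mm in cross-section, from z = 0 to the seat underside, each flush with a corner of the seat. Four stretchers, 40 mm wide and 29 mm tall, connect adjacent legs with their undersides at z = 209 mm, each running between the inner faces of the legs it joins and aligned with the legs' outer faces on the other axis.

B is an open storage box with external size 261×170×263 mm and wall thickness 9 mm (the base is also 9 mm thick). The base covers the whole footprint; the four walls stand on the base, with the y-facing walls full-width and the x-facing walls fitting between their inner faces.

The open box is on top of the stool.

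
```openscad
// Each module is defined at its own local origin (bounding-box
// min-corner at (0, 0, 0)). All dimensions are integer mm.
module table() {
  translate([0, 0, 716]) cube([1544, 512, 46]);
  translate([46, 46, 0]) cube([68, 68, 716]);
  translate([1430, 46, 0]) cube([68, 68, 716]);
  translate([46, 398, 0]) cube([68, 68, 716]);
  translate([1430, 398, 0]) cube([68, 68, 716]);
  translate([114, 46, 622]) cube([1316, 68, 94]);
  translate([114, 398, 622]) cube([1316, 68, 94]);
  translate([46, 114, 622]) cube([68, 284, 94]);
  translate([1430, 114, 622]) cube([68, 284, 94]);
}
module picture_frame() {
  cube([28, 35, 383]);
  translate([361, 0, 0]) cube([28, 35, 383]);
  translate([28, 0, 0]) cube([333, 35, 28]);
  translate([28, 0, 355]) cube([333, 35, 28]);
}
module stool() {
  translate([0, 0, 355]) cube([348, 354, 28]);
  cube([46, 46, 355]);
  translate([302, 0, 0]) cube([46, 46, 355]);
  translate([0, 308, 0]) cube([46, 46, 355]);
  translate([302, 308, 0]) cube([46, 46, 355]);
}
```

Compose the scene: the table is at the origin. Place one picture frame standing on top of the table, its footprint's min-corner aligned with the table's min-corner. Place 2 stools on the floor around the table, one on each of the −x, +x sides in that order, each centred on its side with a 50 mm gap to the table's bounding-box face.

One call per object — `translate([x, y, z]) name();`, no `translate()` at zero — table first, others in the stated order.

table();
translate([0, 0, 762]) picture_frame();
translate([-398, 79, 0]) stool();
translate([1594, 79, 0]) stool();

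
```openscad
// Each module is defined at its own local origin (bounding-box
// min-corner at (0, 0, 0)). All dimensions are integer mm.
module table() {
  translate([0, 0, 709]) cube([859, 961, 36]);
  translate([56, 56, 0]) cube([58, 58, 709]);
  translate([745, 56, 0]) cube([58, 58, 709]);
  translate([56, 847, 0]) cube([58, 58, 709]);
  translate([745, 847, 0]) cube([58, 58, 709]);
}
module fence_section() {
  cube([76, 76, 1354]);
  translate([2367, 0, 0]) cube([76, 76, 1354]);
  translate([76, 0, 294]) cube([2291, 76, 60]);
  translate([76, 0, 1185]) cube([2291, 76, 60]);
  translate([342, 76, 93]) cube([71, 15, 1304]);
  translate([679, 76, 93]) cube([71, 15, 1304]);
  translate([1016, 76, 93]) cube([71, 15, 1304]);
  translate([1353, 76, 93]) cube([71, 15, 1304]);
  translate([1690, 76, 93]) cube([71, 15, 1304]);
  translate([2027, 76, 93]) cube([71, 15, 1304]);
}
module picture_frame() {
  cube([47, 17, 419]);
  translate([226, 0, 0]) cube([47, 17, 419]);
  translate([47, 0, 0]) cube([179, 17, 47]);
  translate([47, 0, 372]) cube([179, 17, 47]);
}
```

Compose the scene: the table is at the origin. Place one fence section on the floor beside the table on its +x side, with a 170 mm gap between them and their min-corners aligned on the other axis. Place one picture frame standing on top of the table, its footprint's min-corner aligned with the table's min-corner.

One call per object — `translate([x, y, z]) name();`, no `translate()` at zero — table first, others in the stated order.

table();
translate([1029, 0, 0]) fence_section();
translate([0, 0, 745]) picture_frame();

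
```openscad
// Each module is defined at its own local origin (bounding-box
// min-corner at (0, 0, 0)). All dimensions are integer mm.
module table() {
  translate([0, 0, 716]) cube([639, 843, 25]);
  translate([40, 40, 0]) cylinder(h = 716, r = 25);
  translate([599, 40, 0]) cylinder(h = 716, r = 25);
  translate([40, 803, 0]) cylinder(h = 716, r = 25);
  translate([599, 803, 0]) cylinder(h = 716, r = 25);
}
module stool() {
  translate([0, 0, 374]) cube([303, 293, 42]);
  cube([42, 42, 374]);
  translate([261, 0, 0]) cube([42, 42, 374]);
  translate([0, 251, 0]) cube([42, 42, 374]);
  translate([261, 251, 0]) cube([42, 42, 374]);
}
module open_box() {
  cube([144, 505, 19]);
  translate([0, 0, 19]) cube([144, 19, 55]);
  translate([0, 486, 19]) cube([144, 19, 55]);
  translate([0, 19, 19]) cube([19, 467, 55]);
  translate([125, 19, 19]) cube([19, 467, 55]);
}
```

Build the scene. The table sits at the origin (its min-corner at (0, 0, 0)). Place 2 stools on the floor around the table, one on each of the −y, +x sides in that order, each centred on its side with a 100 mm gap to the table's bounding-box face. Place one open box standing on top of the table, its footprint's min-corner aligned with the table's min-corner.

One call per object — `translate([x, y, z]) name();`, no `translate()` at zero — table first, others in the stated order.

table();
translate([168, -393, 0]) stool();
translate([739, 275, 0]) stool();
translate([0, 0, 741]) open_box();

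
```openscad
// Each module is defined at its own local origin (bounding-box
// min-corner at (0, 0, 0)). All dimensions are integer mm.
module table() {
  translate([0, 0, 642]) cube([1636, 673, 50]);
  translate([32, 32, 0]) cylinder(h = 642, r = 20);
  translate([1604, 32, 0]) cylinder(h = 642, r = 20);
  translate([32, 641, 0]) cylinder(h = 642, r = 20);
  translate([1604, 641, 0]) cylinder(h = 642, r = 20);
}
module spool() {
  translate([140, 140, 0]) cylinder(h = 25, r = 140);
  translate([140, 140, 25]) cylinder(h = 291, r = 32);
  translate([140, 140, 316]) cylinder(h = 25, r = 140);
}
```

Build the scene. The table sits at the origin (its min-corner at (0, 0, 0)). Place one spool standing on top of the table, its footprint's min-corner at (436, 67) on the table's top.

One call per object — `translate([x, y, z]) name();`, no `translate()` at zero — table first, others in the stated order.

table();
translate([436, 67, 692]) spool();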